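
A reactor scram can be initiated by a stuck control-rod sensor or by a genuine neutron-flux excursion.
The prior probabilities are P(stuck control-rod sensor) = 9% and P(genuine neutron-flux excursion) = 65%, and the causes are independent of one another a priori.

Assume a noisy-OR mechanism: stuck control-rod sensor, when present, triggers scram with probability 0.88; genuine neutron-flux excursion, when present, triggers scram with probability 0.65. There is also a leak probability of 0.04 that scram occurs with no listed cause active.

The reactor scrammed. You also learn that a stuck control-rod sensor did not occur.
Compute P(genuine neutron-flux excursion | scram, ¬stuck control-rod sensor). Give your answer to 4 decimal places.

Under noisy-OR, P(scram | causes) = 1 − (1−0.04)·∏(1−qᵢ) over the active causes.
Numerator (weight on configurations with genuine neutron-flux excursion): 0.664·0.65 = 0.431600
The normalizing constant is 0.04·0.35 + 0.664·0.65 = 0.445600
P(genuine neutron-flux excursion | scram, ¬stuck control-rod sensor) = 0.431600/0.445600 ≈ 0.9686

P(genuine neutron-flux excursion | scram, ¬stuck control-rod sensor) ≈ 0.9686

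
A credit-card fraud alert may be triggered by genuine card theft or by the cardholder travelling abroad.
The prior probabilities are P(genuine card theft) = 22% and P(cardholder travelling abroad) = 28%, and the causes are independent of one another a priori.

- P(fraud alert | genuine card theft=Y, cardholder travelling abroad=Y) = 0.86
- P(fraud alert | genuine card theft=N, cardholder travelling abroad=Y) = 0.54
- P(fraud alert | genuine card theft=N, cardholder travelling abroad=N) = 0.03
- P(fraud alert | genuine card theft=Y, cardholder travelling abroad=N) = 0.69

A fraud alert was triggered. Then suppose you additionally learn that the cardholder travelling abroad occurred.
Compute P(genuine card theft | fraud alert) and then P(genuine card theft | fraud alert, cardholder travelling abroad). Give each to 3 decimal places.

P(genuine card theft | fraud alert) ≈ 0.546; P(genuine card theft | fraud alert, cardholder travelling abroad) ≈ 0.310

P(fraud alert) = 0.03·0.78·0.72 + 0.54·0.78·0.28 + 0.69·0.22·0.72 + 0.86·0.22·0.28 = 0.016848 + 0.117936 + 0.109296 + 0.052976 = 0.297056
Of this, 0.162272 comes from 0.109296 + 0.052976 (the genuine card theft=true cases).
Hence the posterior is 0.162272/0.297056 ≈ 0.546.

Now condition on the additional information:
P(fraud alert | cardholder travelling abroad) = 0.54×0.78 + 0.86×0.22 = 0.421200 + 0.189200 = 0.610400
Of this, 0.189200 comes from 0.86×0.22 (the genuine card theft=true cases).
P(genuine card theft | fraud alert, cardholder travelling abroad) = 0.189200 / 0.610400 ≈ 0.310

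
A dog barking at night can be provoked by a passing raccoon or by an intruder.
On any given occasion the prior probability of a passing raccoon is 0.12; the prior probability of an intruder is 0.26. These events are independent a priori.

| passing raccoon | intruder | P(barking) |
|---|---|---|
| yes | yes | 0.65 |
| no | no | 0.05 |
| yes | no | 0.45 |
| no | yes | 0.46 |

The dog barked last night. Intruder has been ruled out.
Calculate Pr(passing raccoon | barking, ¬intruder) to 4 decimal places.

P(barking | ¬intruder) = 0.05*0.88 + 0.45*0.12 = 0.044000 + 0.054000 = 0.098000
Restricting to configurations with passing raccoon present: 0.45*0.12 = 0.054000.
So P(passing raccoon | barking, ¬intruder) = 0.054000/0.098000 ≈ 0.5510.

Pr(passing raccoon | barking, ¬intruder) ≈ 0.5510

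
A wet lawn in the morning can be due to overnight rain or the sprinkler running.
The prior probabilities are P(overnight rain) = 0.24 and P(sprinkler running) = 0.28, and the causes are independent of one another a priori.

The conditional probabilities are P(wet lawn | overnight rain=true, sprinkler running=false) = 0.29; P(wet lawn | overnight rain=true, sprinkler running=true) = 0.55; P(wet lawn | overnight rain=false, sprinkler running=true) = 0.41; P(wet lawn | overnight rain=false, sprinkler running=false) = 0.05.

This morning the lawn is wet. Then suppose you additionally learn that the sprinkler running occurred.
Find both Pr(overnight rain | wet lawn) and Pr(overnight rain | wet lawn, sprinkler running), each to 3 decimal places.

Pr(overnight rain | wet lawn) ≈ 0.432; Pr(overnight rain | wet lawn, sprinkler running) ≈ 0.298

P(wet lawn) = 0.05×0.76×0.72 + 0.41×0.76×0.28 + 0.29×0.24×0.72 + 0.55×0.24×0.28 = 0.027360 + 0.087248 + 0.050112 + 0.036960 = 0.201680
Restricting to configurations with overnight rain present: 0.050112 + 0.036960 = 0.087072.
P(overnight rain | wet lawn) = 0.087072 / 0.201680 ≈ 0.432

With the extra evidence:
P(wet lawn | sprinkler running) = 0.41*0.76 + 0.55*0.24 = 0.311600 + 0.132000 = 0.443600
Restricting to configurations with overnight rain present: 0.55*0.24 = 0.132000.
Hence the posterior is 0.132000/0.443600 ≈ 0.298.
The drop from 0.432 to 0.298 is the explaining-away (discounting) effect.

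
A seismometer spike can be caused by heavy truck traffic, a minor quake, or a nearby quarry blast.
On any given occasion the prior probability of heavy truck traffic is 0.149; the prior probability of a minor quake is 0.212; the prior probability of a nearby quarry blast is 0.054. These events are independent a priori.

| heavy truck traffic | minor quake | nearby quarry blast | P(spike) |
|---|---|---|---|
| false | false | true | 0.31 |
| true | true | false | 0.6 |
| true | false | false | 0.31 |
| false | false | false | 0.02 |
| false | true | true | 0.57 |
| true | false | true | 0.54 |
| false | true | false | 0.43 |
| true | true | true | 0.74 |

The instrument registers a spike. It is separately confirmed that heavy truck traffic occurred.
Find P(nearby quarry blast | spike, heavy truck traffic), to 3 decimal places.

P(nearby quarry blast | spike, heavy truck traffic) ≈ 0.082

For the numerator, keep only nearby quarry blast=true terms: 0.022978 + 0.008472 = 0.031450
Normalizer over all consistent configurations: 0.31·0.788·0.946 + 0.54·0.788·0.054 + 0.6·0.212·0.946 + 0.74·0.212·0.054 = 0.382870
Posterior = 0.031450 / 0.382870 ≈ 0.082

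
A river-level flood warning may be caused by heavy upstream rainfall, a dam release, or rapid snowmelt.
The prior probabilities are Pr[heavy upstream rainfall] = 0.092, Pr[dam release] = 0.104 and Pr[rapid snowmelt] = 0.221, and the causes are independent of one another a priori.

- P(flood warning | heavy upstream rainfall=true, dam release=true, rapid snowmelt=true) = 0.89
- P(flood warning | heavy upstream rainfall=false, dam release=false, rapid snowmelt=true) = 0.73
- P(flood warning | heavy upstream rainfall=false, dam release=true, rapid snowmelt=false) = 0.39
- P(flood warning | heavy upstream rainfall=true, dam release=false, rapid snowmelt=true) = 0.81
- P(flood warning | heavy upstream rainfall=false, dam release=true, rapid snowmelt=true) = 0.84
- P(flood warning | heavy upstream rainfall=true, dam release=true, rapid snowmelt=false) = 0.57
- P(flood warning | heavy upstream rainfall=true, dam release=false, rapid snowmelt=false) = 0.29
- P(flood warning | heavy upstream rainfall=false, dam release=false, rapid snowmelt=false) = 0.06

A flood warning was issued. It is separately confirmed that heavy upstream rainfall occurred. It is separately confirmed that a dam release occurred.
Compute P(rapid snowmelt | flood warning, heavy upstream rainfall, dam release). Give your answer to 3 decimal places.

Sum P(flood warning|·) weighted by the priors over both values of rapid snowmelt:
  P(flood warning | heavy upstream rainfall, dam release) = 0.57*0.779 + 0.89*0.221
        = 0.444030 + 0.196690 = 0.640720
Keeping only the rapid snowmelt-present terms gives 0.196690, so
  P(rapid snowmelt | flood warning, heavy upstream rainfall, dam release) = 0.196690 / 0.640720 ≈ 0.307

P(rapid snowmelt | flood warning, heavy upstream rainfall, dam release) ≈ 0.307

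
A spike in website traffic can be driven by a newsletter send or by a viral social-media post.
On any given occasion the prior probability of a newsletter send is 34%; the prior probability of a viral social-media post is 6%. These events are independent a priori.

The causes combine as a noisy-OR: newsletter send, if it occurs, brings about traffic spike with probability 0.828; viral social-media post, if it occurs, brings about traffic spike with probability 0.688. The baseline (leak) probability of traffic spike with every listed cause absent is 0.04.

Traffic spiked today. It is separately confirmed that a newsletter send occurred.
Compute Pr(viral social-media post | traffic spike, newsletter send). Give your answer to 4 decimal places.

Under noisy-OR, P(traffic spike | causes) = 1 − (1−0.04)·∏(1−qᵢ) over the active causes.
For the numerator, keep only viral social-media post=true terms: 0.948483×0.06 = 0.056909
The normalizing constant is 0.83488×0.94 + 0.948483×0.06 = 0.841696
P(viral social-media post | traffic spike, newsletter send) = 0.056909/0.841696 ≈ 0.0676

Pr(viral social-media post | traffic spike, newsletter send) ≈ 0.0676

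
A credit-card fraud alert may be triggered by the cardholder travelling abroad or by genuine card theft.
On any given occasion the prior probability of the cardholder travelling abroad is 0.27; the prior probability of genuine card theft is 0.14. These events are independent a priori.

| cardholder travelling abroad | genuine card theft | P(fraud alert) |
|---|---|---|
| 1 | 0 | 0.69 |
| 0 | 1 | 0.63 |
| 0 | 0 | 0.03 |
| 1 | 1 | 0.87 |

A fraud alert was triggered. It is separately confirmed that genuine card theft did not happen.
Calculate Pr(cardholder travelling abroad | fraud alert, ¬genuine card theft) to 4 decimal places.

Pr(cardholder travelling abroad | fraud alert, ¬genuine card theft) ≈ 0.8948

Sum P(fraud alert|·) weighted by the priors over both values of cardholder travelling abroad:
  P(fraud alert | ¬genuine card theft) = 0.03·0.73 + 0.69·0.27
        = 0.021900 + 0.186300 = 0.208200
Configurations with cardholder travelling abroad contribute 0.186300, so
  P(cardholder travelling abroad | fraud alert, ¬genuine card theft) = 0.186300 / 0.208200 ≈ 0.8948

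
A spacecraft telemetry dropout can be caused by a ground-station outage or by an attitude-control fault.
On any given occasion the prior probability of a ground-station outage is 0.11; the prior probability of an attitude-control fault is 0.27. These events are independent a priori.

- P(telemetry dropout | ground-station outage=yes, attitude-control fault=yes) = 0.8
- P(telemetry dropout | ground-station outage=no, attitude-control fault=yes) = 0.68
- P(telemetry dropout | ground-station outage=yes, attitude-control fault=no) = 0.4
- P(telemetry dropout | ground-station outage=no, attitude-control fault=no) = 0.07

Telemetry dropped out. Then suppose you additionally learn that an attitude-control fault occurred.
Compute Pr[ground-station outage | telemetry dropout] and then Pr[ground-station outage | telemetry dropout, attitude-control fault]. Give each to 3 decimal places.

Sum P(telemetry dropout|·) weighted by the priors over the 4 (ground-station outage, attitude-control fault) configurations:
  P(telemetry dropout) = 0.07*0.89*0.73 + 0.68*0.89*0.27 + 0.4*0.11*0.73 + 0.8*0.11*0.27
        = 0.045479 + 0.163404 + 0.032120 + 0.023760 = 0.264763
The terms with ground-station outage present sum to 0.055880, so
  P(ground-station outage | telemetry dropout) = 0.055880 / 0.264763 ≈ 0.211

Now also conditioning on attitude-control fault=true:
Enumerate both values of ground-station outage and weight by the priors:
  P(telemetry dropout | attitude-control fault) = 0.68*0.89 + 0.8*0.11
        = 0.605200 + 0.088000 = 0.693200
The terms with ground-station outage present sum to 0.088000, so
  P(ground-station outage | telemetry dropout, attitude-control fault) = 0.088000 / 0.693200 ≈ 0.127

Pr[ground-station outage | telemetry dropout] ≈ 0.211; Pr[ground-station outage | telemetry dropout, attitude-control fault] ≈ 0.127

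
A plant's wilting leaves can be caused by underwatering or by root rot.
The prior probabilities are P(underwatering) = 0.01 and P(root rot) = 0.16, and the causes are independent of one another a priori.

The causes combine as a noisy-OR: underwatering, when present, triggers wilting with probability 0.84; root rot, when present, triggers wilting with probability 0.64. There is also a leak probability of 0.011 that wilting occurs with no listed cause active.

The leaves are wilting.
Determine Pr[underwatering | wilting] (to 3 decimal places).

Under noisy-OR, P(wilting | causes) = 1 − (1−0.011)·∏(1−qᵢ) over the active causes.
P(wilting) = 0.011×0.99×0.84 + 0.64396×0.99×0.16 + 0.84176×0.01×0.84 + 0.943034×0.01×0.16 = 0.009148 + 0.102003 + 0.007071 + 0.001509 = 0.119731
Restricting to configurations with underwatering present: 0.007071 + 0.001509 = 0.008580.
Hence the posterior is 0.008580/0.119731 ≈ 0.072.

Pr[underwatering | wilting] ≈ 0.072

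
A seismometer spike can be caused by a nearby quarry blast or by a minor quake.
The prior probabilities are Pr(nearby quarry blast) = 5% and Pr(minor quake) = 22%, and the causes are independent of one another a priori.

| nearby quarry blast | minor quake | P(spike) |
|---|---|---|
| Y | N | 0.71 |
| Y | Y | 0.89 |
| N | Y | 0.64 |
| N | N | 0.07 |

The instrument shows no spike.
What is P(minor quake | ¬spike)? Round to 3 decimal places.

P(minor quake | ¬spike) ≈ 0.098

For the numerator, keep only minor quake=true terms: 0.075240 + 0.001210 = 0.076450
Denominator P(¬spike): 0.93*0.95*0.78 + 0.36*0.95*0.22 + 0.29*0.05*0.78 + 0.11*0.05*0.22 = 0.776890
P(minor quake | ¬spike) = 0.076450/0.776890 ≈ 0.098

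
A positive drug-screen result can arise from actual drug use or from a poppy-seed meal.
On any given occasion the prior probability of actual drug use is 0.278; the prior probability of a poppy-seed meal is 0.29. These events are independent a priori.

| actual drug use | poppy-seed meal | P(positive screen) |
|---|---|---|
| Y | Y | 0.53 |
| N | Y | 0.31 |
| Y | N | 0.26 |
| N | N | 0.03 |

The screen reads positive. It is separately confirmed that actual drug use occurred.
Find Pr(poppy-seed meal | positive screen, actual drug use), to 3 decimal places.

Pr(poppy-seed meal | positive screen, actual drug use) ≈ 0.454

P(positive screen | actual drug use) = 0.26*0.71 + 0.53*0.29 = 0.184600 + 0.153700 = 0.338300
Of this, 0.153700 comes from 0.53*0.29 (the poppy-seed meal=true cases).
So P(poppy-seed meal | positive screen, actual drug use) = 0.153700/0.338300 ≈ 0.454.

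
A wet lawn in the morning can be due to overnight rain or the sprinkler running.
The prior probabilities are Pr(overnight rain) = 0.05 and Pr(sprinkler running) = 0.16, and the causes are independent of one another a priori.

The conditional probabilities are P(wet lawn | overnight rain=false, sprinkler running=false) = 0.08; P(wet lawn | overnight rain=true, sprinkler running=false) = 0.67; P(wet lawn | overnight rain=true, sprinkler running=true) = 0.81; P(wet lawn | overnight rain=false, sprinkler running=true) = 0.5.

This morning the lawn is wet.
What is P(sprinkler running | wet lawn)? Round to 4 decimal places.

By total probability over the 4 (overnight rain, sprinkler running) configurations:
  P(wet lawn) = 0.08×0.95×0.84 + 0.5×0.95×0.16 + 0.67×0.05×0.84 + 0.81×0.05×0.16
        = 0.063840 + 0.076000 + 0.028140 + 0.006480 = 0.174460
Keeping only the sprinkler running-present terms gives 0.082480, so
  P(sprinkler running | wet lawn) = 0.082480 / 0.174460 ≈ 0.4728

P(sprinkler running | wet lawn) ≈ 0.4728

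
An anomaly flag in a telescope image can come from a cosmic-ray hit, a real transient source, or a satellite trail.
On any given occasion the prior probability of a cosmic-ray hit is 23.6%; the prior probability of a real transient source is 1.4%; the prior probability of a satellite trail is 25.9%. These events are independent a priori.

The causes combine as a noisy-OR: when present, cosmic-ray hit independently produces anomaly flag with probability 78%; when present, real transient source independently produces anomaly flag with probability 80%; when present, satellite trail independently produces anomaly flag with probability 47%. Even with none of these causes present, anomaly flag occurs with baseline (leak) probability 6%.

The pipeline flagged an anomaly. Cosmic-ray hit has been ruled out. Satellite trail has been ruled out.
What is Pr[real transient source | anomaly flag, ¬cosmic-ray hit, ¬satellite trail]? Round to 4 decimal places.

Pr[real transient source | anomaly flag, ¬cosmic-ray hit, ¬satellite trail] ≈ 0.1612

Under noisy-OR, P(anomaly flag | causes) = 1 − (1−0.06)·∏(1−qᵢ) over the active causes.
P(anomaly flag | ¬cosmic-ray hit, ¬satellite trail) = 0.06×0.986 + 0.812×0.014 = 0.059160 + 0.011368 = 0.070528
The real transient source-present share is 0.812×0.014 = 0.011368.
P(real transient source | anomaly flag, ¬cosmic-ray hit, ¬satellite trail) = 0.011368 / 0.070528 ≈ 0.1612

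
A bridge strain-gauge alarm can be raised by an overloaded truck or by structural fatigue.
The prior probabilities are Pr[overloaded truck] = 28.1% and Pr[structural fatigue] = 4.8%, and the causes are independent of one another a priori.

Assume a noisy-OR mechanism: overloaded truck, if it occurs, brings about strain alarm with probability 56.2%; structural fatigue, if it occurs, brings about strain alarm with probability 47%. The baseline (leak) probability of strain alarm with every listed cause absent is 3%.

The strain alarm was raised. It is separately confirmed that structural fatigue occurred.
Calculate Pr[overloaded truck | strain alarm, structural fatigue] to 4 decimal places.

Pr[overloaded truck | strain alarm, structural fatigue] ≈ 0.3839

Under noisy-OR, P(strain alarm | causes) = 1 − (1−0.03)·∏(1−qᵢ) over the active causes.
Numerator (weight on configurations with overloaded truck): 0.774824·0.281 = 0.217726
Denominator P(strain alarm | structural fatigue): 0.4859·0.719 + 0.774824·0.281 = 0.567088
P(overloaded truck | strain alarm, structural fatigue) = 0.217726/0.567088 ≈ 0.3839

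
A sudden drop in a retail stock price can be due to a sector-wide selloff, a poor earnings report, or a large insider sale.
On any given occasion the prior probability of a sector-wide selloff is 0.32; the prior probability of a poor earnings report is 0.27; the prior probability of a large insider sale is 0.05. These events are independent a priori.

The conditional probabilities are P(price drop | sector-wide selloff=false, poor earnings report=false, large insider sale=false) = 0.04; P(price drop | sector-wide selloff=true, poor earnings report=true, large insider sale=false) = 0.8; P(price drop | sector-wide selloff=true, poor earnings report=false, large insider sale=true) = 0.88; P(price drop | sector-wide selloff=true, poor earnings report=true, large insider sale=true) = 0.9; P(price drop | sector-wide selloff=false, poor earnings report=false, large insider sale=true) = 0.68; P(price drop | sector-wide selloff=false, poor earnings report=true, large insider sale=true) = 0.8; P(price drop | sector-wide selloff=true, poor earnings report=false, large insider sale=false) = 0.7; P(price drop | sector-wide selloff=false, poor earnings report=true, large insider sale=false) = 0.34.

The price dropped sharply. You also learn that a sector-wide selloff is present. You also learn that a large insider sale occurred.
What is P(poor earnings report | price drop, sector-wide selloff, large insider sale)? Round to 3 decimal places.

P(poor earnings report | price drop, sector-wide selloff, large insider sale) ≈ 0.274

Sum P(price drop|·) weighted by the priors over both values of poor earnings report:
  P(price drop | sector-wide selloff, large insider sale) = 0.88·0.73 + 0.9·0.27
        = 0.642400 + 0.243000 = 0.885400
The terms with poor earnings report present sum to 0.243000, so
  P(poor earnings report | price drop, sector-wide selloff, large insider sale) = 0.243000 / 0.885400 ≈ 0.274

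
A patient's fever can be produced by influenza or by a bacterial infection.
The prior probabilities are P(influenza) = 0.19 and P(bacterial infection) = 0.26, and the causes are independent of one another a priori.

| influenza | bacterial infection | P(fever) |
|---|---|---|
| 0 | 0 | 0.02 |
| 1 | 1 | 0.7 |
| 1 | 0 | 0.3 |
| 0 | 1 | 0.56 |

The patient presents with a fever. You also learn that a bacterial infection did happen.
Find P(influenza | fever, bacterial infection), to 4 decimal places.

P(influenza | fever, bacterial infection) ≈ 0.2267

Numerator (weight on configurations with influenza): 0.7*0.19 = 0.133000
Normalizer over all consistent configurations: 0.56*0.81 + 0.7*0.19 = 0.586600
P(influenza | fever, bacterial infection) = 0.133000/0.586600 ≈ 0.2267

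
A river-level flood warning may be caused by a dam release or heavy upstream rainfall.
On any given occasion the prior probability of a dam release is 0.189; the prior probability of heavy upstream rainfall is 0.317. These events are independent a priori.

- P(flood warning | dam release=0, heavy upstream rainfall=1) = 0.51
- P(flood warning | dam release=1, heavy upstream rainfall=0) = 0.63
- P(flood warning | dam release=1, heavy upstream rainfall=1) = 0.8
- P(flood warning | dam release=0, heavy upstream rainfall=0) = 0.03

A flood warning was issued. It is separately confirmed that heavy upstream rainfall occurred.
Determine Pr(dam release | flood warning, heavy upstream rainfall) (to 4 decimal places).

Pr(dam release | flood warning, heavy upstream rainfall) ≈ 0.2677

For the numerator, keep only dam release=true terms: 0.8×0.189 = 0.151200
Normalizer over all consistent configurations: 0.51×0.811 + 0.8×0.189 = 0.564810
P(dam release | flood warning, heavy upstream rainfall) = 0.151200/0.564810 ≈ 0.2677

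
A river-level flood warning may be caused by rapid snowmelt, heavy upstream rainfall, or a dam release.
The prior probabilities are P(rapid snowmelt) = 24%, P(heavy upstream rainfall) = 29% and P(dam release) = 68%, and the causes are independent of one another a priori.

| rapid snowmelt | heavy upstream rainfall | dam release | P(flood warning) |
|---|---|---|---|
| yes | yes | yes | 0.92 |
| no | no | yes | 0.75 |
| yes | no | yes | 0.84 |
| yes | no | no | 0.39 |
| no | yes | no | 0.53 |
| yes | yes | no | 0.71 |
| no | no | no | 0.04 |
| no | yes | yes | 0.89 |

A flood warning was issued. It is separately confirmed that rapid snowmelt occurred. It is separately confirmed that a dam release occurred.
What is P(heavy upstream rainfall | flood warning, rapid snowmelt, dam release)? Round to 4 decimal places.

P(flood warning | rapid snowmelt, dam release) = 0.84×0.71 + 0.92×0.29 = 0.596400 + 0.266800 = 0.863200
The heavy upstream rainfall-present share is 0.92×0.29 = 0.266800.
Hence the posterior is 0.266800/0.863200 ≈ 0.3091.

P(heavy upstream rainfall | flood warning, rapid snowmelt, dam release) ≈ 0.3091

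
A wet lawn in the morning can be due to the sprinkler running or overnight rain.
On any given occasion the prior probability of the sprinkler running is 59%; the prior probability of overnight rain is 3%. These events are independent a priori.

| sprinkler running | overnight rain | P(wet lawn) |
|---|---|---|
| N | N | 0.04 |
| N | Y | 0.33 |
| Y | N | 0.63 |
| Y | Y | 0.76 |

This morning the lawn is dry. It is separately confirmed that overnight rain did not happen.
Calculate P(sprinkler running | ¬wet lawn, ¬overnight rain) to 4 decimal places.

Weight on sprinkler running=true, given the evidence: 0.37×0.59 = 0.218300
Denominator P(¬wet lawn | ¬overnight rain): 0.96×0.41 + 0.37×0.59 = 0.611900
Posterior = 0.218300 / 0.611900 ≈ 0.3568

P(sprinkler running | ¬wet lawn, ¬overnight rain) ≈ 0.3568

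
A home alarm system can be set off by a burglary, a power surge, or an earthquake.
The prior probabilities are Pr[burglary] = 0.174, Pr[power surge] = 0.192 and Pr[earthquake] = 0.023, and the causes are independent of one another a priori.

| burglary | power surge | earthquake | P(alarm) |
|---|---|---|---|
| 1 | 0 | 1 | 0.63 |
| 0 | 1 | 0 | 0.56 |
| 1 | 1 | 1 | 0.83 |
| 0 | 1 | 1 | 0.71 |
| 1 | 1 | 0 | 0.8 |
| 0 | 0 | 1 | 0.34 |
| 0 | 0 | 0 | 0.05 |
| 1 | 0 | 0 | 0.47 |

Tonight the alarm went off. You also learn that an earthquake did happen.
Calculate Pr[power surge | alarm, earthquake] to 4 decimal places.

Pr[power surge | alarm, earthquake] ≈ 0.3079

Numerator (weight on configurations with power surge): 0.112600 + 0.027729 = 0.140329
Denominator P(alarm | earthquake): 0.34×0.826×0.808 + 0.71×0.826×0.192 + 0.63×0.174×0.808 + 0.83×0.174×0.192 = 0.455821
P(power surge | alarm, earthquake) = 0.140329/0.455821 ≈ 0.3079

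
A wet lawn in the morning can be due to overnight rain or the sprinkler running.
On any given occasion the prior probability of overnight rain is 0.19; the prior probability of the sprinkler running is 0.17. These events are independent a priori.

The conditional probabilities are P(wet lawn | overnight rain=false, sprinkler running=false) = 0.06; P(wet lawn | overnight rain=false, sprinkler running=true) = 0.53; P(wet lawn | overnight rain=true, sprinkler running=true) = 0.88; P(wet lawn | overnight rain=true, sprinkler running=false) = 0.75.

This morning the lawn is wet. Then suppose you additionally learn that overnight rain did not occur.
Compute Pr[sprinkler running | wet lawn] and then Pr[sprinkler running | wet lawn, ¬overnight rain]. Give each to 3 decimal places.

By total probability over the 4 (overnight rain, sprinkler running) configurations:
  P(wet lawn) = 0.06*0.81*0.83 + 0.53*0.81*0.17 + 0.75*0.19*0.83 + 0.88*0.19*0.17
        = 0.040338 + 0.072981 + 0.118275 + 0.028424 = 0.260018
Keeping only the sprinkler running-present terms gives 0.101405, so
  P(sprinkler running | wet lawn) = 0.101405 / 0.260018 ≈ 0.390

Now condition on the additional information:
Enumerate both values of sprinkler running and weight by the priors:
  P(wet lawn | ¬overnight rain) = 0.06×0.83 + 0.53×0.17
        = 0.049800 + 0.090100 = 0.139900
Configurations with sprinkler running contribute 0.090100, so
  P(sprinkler running | wet lawn, ¬overnight rain) = 0.090100 / 0.139900 ≈ 0.644
With overnight rain excluded, sprinkler running must carry more of the explanatory weight for the wet lawn.

Pr[sprinkler running | wet lawn] ≈ 0.390; Pr[sprinkler running | wet lawn, ¬overnight rain] ≈ 0.644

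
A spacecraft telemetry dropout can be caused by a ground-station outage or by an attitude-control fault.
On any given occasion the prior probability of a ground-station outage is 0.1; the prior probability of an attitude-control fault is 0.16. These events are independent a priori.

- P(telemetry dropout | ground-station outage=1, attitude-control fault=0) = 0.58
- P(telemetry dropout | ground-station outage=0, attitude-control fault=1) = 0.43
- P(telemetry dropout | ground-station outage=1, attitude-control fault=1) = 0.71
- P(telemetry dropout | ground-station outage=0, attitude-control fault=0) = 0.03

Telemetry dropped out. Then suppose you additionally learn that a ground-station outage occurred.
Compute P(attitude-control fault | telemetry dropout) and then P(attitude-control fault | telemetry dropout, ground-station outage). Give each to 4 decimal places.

P(attitude-control fault | telemetry dropout) ≈ 0.5065; P(attitude-control fault | telemetry dropout, ground-station outage) ≈ 0.1891

For the numerator, keep only attitude-control fault=true terms: 0.061920 + 0.011360 = 0.073280
Denominator P(telemetry dropout): 0.03*0.9*0.84 + 0.43*0.9*0.16 + 0.58*0.1*0.84 + 0.71*0.1*0.16 = 0.144680
P(attitude-control fault | telemetry dropout) = 0.073280/0.144680 ≈ 0.5065

Now also conditioning on ground-station outage=true:
Weight on attitude-control fault=true, given the evidence: 0.71·0.16 = 0.113600
Denominator P(telemetry dropout | ground-station outage): 0.58·0.84 + 0.71·0.16 = 0.600800
Posterior = 0.113600 / 0.600800 ≈ 0.1891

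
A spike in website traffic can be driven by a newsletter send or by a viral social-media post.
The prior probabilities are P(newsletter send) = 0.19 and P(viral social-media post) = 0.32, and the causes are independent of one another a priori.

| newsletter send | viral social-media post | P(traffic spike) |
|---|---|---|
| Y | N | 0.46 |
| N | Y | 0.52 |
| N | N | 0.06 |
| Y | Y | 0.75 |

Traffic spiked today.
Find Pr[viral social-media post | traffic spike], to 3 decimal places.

P(traffic spike) = 0.06·0.81·0.68 + 0.52·0.81·0.32 + 0.46·0.19·0.68 + 0.75·0.19·0.32 = 0.033048 + 0.134784 + 0.059432 + 0.045600 = 0.272864
Restricting to configurations with viral social-media post present: 0.134784 + 0.045600 = 0.180384.
So P(viral social-media post | traffic spike) = 0.180384/0.272864 ≈ 0.661.

Pr[viral social-media post | traffic spike] ≈ 0.661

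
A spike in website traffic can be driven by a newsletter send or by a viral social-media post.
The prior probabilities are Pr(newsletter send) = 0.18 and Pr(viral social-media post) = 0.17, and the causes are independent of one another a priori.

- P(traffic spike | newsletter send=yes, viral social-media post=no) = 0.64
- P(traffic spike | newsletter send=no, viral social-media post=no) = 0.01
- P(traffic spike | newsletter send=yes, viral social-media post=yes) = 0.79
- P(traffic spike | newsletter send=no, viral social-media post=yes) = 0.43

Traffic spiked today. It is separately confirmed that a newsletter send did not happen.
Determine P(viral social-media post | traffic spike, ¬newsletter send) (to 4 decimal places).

P(viral social-media post | traffic spike, ¬newsletter send) ≈ 0.8980

Numerator (weight on configurations with viral social-media post): 0.43×0.17 = 0.073100
Denominator P(traffic spike | ¬newsletter send): 0.01×0.83 + 0.43×0.17 = 0.081400
P(viral social-media post | traffic spike, ¬newsletter send) = 0.073100/0.081400 ≈ 0.8980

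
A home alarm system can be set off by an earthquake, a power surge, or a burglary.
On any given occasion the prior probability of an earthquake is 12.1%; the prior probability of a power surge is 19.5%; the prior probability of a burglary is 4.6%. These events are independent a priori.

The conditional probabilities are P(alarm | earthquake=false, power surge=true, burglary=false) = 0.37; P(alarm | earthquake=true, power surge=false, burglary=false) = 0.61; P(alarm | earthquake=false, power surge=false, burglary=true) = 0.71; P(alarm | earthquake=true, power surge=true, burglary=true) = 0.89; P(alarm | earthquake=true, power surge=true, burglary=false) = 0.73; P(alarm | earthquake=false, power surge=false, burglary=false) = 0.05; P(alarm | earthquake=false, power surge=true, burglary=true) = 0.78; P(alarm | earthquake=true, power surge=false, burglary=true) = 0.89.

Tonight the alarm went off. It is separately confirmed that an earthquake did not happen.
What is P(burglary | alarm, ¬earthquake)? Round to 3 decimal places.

P(burglary | alarm, ¬earthquake) ≈ 0.237

Enumerate the 4 (power surge, burglary) configurations and weight by the priors:
  P(alarm | ¬earthquake) = 0.05×0.805×0.954 + 0.71×0.805×0.046 + 0.37×0.195×0.954 + 0.78×0.195×0.046
        = 0.038399 + 0.026291 + 0.068831 + 0.006997 = 0.140518
Keeping only the burglary-present terms gives 0.033288, so
  P(burglary | alarm, ¬earthquake) = 0.033288 / 0.140518 ≈ 0.237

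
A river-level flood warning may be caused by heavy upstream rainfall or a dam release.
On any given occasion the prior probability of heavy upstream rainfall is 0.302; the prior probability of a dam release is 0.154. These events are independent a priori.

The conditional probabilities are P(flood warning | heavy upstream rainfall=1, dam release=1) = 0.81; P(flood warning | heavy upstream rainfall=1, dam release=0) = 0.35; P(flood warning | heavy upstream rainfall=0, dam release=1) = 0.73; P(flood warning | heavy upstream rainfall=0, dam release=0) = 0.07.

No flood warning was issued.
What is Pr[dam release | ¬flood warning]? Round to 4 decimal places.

Pr[dam release | ¬flood warning] ≈ 0.0503

P(¬flood warning) = 0.93·0.698·0.846 + 0.27·0.698·0.154 + 0.65·0.302·0.846 + 0.19·0.302·0.154 = 0.549172 + 0.029023 + 0.166070 + 0.008837 = 0.753102
Restricting to configurations with dam release present: 0.029023 + 0.008837 = 0.037860.
So P(dam release | ¬flood warning) = 0.037860/0.753102 ≈ 0.0503.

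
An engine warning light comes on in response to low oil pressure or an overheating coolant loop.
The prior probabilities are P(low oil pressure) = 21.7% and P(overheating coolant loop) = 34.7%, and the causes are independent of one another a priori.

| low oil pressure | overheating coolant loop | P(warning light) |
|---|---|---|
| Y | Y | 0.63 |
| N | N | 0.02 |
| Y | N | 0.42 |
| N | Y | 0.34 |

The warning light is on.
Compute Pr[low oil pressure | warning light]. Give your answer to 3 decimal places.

Pr[low oil pressure | warning light] ≈ 0.510

Enumerate the 4 (low oil pressure, overheating coolant loop) configurations and weight by the priors:
  P(warning light) = 0.02·0.783·0.653 + 0.34·0.783·0.347 + 0.42·0.217·0.653 + 0.63·0.217·0.347
        = 0.010226 + 0.092378 + 0.059514 + 0.047438 = 0.209556
The terms with low oil pressure present sum to 0.106952, so
  P(low oil pressure | warning light) = 0.106952 / 0.209556 ≈ 0.510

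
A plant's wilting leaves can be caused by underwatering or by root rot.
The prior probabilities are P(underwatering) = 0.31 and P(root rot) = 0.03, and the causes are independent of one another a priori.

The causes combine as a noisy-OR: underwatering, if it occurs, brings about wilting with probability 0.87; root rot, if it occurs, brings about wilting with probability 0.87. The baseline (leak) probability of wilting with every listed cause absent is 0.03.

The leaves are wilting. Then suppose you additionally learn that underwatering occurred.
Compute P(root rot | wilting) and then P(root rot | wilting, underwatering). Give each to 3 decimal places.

Under noisy-OR, P(wilting | causes) = 1 − (1−0.03)·∏(1−qᵢ) over the active causes.
By total probability over the 4 (underwatering, root rot) configurations:
  P(wilting) = 0.03×0.69×0.97 + 0.8739×0.69×0.03 + 0.8739×0.31×0.97 + 0.983607×0.31×0.03
        = 0.020079 + 0.018090 + 0.262782 + 0.009148 = 0.310099
Keeping only the root rot-present terms gives 0.027238, so
  P(root rot | wilting) = 0.027238 / 0.310099 ≈ 0.088

With the extra evidence:
Numerator (weight on configurations with root rot): 0.983607·0.03 = 0.029508
Denominator P(wilting | underwatering): 0.8739·0.97 + 0.983607·0.03 = 0.877191
Posterior = 0.029508 / 0.877191 ≈ 0.034

P(root rot | wilting) ≈ 0.088; P(root rot | wilting, underwatering) ≈ 0.034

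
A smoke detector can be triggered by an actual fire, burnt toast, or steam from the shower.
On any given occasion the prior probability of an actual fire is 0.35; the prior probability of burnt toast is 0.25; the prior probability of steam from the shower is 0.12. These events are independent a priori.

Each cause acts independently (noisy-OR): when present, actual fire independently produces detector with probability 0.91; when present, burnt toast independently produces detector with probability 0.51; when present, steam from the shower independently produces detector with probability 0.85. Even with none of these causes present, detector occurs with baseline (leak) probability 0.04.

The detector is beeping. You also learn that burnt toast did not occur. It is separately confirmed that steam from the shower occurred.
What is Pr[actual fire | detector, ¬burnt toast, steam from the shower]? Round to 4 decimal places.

Under noisy-OR, P(detector | causes) = 1 − (1−0.04)·∏(1−qᵢ) over the active causes.
Enumerate both values of actual fire and weight by the priors:
  P(detector | ¬burnt toast, steam from the shower) = 0.856·0.65 + 0.98704·0.35
        = 0.556400 + 0.345464 = 0.901864
The terms with actual fire present sum to 0.345464, so
  P(actual fire | detector, ¬burnt toast, steam from the shower) = 0.345464 / 0.901864 ≈ 0.3831

Pr[actual fire | detector, ¬burnt toast, steam from the shower] ≈ 0.3831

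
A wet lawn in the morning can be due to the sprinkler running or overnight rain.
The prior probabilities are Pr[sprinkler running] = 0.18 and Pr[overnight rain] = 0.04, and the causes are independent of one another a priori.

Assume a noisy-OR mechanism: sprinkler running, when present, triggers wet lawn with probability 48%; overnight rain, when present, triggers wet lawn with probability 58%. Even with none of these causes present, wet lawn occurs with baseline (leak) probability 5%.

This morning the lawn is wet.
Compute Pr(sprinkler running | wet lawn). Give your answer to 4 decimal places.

Pr(sprinkler running | wet lawn) ≈ 0.6119

Under noisy-OR, P(wet lawn | causes) = 1 − (1−0.05)·∏(1−qᵢ) over the active causes.
P(wet lawn) = 0.05×0.82×0.96 + 0.601×0.82×0.04 + 0.506×0.18×0.96 + 0.79252×0.18×0.04 = 0.039360 + 0.019713 + 0.087437 + 0.005706 = 0.152216
Restricting to configurations with sprinkler running present: 0.087437 + 0.005706 = 0.093143.
P(sprinkler running | wet lawn) = 0.093143 / 0.152216 ≈ 0.6119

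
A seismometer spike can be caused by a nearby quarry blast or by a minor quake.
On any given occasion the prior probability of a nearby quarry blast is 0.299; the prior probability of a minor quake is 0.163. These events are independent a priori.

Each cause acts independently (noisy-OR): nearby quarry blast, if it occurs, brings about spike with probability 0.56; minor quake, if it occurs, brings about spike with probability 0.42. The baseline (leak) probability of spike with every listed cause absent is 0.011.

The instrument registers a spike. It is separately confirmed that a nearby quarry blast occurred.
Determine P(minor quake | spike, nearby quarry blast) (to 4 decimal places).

P(minor quake | spike, nearby quarry blast) ≈ 0.2049

Under noisy-OR, P(spike | causes) = 1 − (1−0.011)·∏(1−qᵢ) over the active causes.
By total probability over both values of minor quake:
  P(spike | nearby quarry blast) = 0.56484*0.837 + 0.747607*0.163
        = 0.472771 + 0.121860 = 0.594631
Keeping only the minor quake-present terms gives 0.121860, so
  P(minor quake | spike, nearby quarry blast) = 0.121860 / 0.594631 ≈ 0.2049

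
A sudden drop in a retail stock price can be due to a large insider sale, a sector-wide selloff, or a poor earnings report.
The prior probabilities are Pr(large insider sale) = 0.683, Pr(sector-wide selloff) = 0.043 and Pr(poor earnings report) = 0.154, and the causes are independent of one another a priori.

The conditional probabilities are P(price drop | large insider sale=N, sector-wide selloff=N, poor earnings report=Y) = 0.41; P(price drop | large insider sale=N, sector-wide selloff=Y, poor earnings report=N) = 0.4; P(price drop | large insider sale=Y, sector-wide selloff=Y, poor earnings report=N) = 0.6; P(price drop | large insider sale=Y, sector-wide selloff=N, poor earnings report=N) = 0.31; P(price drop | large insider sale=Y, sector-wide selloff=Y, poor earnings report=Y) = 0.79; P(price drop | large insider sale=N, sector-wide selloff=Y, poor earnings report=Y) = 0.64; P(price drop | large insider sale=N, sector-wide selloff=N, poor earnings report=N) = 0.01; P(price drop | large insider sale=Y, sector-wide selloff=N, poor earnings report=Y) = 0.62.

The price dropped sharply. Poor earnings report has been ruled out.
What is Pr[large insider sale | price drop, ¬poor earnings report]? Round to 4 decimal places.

Weight on large insider sale=true, given the evidence: 0.202626 + 0.017621 = 0.220247
Denominator P(price drop | ¬poor earnings report): 0.01*0.317*0.957 + 0.4*0.317*0.043 + 0.31*0.683*0.957 + 0.6*0.683*0.043 = 0.228733
Posterior = 0.220247 / 0.228733 ≈ 0.9629

Pr[large insider sale | price drop, ¬poor earnings report] ≈ 0.9629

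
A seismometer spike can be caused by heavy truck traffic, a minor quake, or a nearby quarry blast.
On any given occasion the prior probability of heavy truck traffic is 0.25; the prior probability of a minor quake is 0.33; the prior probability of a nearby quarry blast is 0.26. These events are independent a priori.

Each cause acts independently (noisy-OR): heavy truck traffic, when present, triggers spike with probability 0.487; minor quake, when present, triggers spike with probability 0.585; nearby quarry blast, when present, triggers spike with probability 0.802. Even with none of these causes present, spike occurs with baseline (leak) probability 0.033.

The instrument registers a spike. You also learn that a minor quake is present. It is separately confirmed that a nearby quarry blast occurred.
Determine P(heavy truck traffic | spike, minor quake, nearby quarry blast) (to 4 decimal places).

P(heavy truck traffic | spike, minor quake, nearby quarry blast) ≈ 0.2578

Under noisy-OR, P(spike | causes) = 1 − (1−0.033)·∏(1−qᵢ) over the active causes.
P(spike | minor quake, nearby quarry blast) = 0.920542*0.75 + 0.959238*0.25 = 0.690406 + 0.239810 = 0.930216
Of this, 0.239810 comes from 0.959238*0.25 (the heavy truck traffic=true cases).
Hence the posterior is 0.239810/0.930216 ≈ 0.2578.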